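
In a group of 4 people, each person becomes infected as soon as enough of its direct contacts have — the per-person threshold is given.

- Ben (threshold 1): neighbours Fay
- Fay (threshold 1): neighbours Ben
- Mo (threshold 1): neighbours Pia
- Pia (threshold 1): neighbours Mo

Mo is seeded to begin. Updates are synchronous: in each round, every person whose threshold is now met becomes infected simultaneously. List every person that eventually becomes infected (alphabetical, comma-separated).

Mo, Pia

Round 1 — Mo becomes infected (initial).
Round 2 — checking thresholds:
  Pia: 1 of 1 neighbours ≥ 1, becomes infected.
Round 3 — no new infections; cascade stops.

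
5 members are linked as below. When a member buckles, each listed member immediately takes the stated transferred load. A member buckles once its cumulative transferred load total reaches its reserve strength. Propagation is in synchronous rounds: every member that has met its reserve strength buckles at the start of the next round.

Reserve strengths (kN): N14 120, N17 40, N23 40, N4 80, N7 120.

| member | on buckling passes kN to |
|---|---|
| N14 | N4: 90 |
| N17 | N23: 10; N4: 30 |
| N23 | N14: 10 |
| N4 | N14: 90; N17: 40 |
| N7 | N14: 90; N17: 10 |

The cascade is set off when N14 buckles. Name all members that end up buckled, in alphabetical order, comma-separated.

N14, N17, N4

Round 1 — N14 buckles (initial).
  N4: +90 → 90 ≥ 80
Round 2 — N4 buckles.
  N17: +40 → 40 ≥ 40
Round 3 — N17 buckles.
  N23: +10 → 10 < 40
No further bucklings.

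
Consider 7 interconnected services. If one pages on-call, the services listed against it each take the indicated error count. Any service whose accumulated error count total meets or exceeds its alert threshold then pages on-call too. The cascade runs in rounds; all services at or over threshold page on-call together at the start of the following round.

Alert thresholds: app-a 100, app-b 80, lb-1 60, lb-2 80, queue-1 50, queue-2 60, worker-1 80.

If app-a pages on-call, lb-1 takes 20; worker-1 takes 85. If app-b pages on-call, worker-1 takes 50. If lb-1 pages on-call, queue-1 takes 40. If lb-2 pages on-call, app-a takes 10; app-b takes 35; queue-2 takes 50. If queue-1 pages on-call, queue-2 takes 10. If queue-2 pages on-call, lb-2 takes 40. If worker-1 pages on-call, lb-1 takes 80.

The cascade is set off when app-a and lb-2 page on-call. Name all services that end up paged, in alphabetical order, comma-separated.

app-a, lb-1, lb-2, worker-1

Round 1 — app-a, lb-2 page on-call (initial).
  app-b: +35 → 35 < 80
  lb-1: +20 → 20 < 60
  queue-2: +50 → 50 < 60
  worker-1: +85 → 85 ≥ 80
Round 2 — worker-1 pages on-call.
  lb-1: +80 → 100 ≥ 60
Round 3 — lb-1 pages on-call.
  queue-1: +40 → 40 < 50
No further pages.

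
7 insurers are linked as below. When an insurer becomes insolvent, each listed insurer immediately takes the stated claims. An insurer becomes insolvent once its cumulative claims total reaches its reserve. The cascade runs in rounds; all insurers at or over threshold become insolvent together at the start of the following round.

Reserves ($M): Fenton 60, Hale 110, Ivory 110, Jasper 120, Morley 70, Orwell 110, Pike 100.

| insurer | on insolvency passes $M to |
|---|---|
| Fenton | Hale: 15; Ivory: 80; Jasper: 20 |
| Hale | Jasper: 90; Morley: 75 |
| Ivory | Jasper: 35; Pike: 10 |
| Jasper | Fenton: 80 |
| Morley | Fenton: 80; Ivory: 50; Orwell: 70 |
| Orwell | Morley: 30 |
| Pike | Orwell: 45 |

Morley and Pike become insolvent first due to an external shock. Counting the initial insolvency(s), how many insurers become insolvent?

Round 1 — Morley, Pike become insolvent (initial).
  Fenton: +80 → 80 ≥ 60
  Ivory: +50 → 50 < 110
  Orwell: +70+45 → 115 ≥ 110
Round 2 — Fenton, Orwell become insolvent.
  Hale: +15 → 15 < 110
  Ivory: +80 → 130 ≥ 110
  Jasper: +20 → 20 < 120
Round 3 — Ivory becomes insolvent.
  Jasper: +35 → 55 < 120
No further insolvencies.

5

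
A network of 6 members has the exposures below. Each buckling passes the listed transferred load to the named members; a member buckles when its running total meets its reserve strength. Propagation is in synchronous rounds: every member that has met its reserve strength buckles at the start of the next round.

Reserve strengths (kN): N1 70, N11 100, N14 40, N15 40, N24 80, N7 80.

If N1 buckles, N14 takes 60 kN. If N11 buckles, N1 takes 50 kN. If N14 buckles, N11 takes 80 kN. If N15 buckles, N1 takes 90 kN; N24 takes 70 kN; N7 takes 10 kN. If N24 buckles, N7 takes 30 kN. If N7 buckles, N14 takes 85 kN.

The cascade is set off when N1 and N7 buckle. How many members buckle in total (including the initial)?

Round 1 — N1, N7 buckle (initial).
  N14: +60+85 → 145 ≥ 40
Round 2 — N14 buckles.
  N11: +80 → 80 < 100
No further bucklings.

3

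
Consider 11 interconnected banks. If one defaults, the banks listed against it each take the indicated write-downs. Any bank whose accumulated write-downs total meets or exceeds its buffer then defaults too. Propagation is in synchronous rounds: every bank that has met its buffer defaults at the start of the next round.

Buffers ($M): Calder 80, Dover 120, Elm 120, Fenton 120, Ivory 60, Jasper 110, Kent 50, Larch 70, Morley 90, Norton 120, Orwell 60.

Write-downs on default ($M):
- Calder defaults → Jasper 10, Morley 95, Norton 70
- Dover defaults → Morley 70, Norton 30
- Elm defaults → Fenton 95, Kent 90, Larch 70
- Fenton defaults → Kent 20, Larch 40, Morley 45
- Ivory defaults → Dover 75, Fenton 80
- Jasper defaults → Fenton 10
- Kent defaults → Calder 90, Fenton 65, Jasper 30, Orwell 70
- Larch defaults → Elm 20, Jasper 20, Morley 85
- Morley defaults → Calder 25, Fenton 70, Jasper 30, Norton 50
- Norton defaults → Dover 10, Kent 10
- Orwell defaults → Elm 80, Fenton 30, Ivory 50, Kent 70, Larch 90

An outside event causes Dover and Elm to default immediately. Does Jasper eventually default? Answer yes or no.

no

Round 1 — Dover, Elm default (initial).
  Fenton: +95 → 95 < 120
  Kent: +90 → 90 ≥ 50
  Larch: +70 → 70 ≥ 70
  Morley: +70 → 70 < 90
  Norton: +30 → 30 < 120
Round 2 — Kent, Larch default.
  Calder: +90 → 90 ≥ 80
  Fenton: +65 → 160 ≥ 120
  Jasper: +30+20 → 50 < 110
  Morley: +85 → 155 ≥ 90
  Orwell: +70 → 70 ≥ 60
Round 3 — Calder, Fenton, Morley, Orwell default.
  Ivory: +50 → 50 < 60
  Jasper: +10+30 → 90 < 110
  Norton: +70+50 → 150 ≥ 120
Round 4 — Norton defaults.
No further defaults.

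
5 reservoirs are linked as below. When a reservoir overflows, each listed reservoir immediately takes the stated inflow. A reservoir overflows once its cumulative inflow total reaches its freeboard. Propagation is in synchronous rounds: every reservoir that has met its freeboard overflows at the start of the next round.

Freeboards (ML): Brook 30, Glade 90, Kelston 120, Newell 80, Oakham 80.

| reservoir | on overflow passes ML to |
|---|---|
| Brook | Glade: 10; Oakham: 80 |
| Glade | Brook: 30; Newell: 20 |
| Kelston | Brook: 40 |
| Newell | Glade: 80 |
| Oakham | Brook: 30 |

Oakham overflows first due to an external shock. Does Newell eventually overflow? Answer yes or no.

no

Round 1 — Oakham overflows (initial).
  Brook: +30 → 30 ≥ 30
Round 2 — Brook overflows.
  Glade: +10 → 10 < 90
No further overflows.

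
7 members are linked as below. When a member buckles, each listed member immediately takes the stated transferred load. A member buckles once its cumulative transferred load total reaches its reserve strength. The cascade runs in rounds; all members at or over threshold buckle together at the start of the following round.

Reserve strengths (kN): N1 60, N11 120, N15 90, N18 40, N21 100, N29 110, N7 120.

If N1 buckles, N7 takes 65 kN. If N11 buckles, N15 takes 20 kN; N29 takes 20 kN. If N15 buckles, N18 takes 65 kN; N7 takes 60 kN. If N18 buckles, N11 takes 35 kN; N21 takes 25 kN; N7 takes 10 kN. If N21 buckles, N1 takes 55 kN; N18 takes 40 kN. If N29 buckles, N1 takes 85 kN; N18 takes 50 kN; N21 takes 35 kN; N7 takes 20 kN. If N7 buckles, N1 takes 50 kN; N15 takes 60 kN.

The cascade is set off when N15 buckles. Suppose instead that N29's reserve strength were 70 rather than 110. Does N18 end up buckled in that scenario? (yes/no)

With N29's reserve strength at 70:
Round 1 — N15 buckles (initial).
  N18: +65 → 65 ≥ 40
  N7: +60 → 60 < 120
Round 2 — N18 buckles.
  N11: +35 → 35 < 120
  N21: +25 → 25 < 100
  N7: +10 → 70 < 120
No further bucklings.

yes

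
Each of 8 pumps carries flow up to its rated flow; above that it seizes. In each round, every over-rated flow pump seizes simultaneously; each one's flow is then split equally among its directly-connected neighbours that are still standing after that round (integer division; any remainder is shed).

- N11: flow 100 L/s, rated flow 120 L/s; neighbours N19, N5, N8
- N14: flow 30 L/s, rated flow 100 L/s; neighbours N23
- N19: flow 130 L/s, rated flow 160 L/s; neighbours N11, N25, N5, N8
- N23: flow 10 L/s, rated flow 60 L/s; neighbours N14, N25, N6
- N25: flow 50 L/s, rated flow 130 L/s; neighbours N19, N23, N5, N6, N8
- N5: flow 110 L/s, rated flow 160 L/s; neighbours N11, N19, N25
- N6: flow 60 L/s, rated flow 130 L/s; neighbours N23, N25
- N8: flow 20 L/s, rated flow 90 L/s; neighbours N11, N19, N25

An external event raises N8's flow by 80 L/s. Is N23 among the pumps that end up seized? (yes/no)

yes

Round 1 — N8 at 100 > 90. N8 seizes.
  N8 sheds 100 L/s to N11, N19, N25: 33 each (1 lost).
    N11: 100+33 = 133 > 120
    N19: 130+33 = 163 > 160
    N25: 50+33 = 83 ≤ 130
Round 2 — N11, N19 seize.
  N11 sheds 133 L/s to N5: 133 each.
    N5: 110+133 = 243 > 160
  N19 sheds 163 L/s to N25, N5: 81 each (1 lost).
    N25: 83+81 = 164 > 130
    N5: 243+81 = 324 > 160
Round 3 — N25, N5 seize.
  N25 sheds 164 L/s to N23, N6: 82 each.
    N23: 10+82 = 92 > 60
    N6: 60+82 = 142 > 130
  N5 sheds 324 L/s: no online neighbours, lost.
Round 4 — N23, N6 seize.
  N23 sheds 92 L/s to N14: 92 each.
    N14: 30+92 = 122 > 100
  N6 sheds 142 L/s: no online neighbours, lost.
Round 5 — N14 seizes.
  N14 sheds 122 L/s: no online neighbours, lost.
No further seizures.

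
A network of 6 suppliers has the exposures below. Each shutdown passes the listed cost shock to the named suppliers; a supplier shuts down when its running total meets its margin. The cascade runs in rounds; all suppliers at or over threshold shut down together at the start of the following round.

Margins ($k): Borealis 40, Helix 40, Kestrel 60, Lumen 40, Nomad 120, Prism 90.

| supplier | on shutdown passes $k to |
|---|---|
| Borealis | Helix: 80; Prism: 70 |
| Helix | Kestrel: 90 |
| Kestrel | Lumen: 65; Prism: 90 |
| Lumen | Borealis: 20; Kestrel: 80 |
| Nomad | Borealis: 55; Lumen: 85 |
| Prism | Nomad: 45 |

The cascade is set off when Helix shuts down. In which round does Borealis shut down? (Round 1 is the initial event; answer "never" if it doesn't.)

Round 1 — Helix shuts down (initial).
  Kestrel: +90 → 90 ≥ 60
Round 2 — Kestrel shuts down.
  Lumen: +65 → 65 ≥ 40
  Prism: +90 → 90 ≥ 90
Round 3 — Lumen, Prism shut down.
  Borealis: +20 → 20 < 40
  Nomad: +45 → 45 < 120
No further shutdowns.

never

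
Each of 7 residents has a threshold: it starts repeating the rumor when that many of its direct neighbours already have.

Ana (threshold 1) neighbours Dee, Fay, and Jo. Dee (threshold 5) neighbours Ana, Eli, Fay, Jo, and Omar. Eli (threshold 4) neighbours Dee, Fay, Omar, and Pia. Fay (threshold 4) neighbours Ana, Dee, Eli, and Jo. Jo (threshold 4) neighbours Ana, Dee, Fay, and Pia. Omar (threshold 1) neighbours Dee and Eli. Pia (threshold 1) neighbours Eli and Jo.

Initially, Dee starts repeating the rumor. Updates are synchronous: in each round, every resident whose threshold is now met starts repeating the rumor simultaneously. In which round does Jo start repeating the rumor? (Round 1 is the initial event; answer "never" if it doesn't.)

Round 1 — Dee starts repeating the rumor (initial).
Round 2 — checking thresholds:
  Ana: 1 of 3 neighbours ≥ 1, starts repeating the rumor.
  Eli: 1 of 4 neighbours < 4, below threshold.
  Fay: 1 of 4 neighbours < 4, below threshold.
  Jo: 1 of 4 neighbours < 4, below threshold.
  Omar: 1 of 2 neighbours ≥ 1, starts repeating the rumor.
Round 3 — no new spreads; cascade stops.

never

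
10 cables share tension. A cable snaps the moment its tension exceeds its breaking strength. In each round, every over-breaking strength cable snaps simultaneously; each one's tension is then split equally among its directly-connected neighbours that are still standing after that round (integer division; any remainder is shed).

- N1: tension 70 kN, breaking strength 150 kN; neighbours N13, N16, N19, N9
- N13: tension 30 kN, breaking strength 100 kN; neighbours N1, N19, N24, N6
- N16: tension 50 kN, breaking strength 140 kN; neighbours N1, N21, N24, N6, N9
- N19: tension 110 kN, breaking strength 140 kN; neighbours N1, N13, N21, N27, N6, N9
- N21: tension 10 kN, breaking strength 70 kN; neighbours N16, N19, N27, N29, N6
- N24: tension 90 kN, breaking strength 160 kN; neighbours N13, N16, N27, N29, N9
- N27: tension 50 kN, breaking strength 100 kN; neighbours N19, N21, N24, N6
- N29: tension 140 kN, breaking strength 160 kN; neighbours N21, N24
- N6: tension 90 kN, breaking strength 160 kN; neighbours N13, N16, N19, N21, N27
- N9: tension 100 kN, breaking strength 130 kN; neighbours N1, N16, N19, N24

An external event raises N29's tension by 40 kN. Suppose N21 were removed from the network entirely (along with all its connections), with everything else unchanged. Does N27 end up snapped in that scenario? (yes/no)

With N21 removed:
Round 1 — N29 at 180 > 160. N29 snaps.
  N29 sheds 180 kN to N24: 180 each.
    N24: 90+180 = 270 > 160
Round 2 — N24 snaps.
  N24 sheds 270 kN to N13, N16, N27, N9: 67 each (2 lost).
    N13: 30+67 = 97 ≤ 100
    N16: 50+67 = 117 ≤ 140
    N27: 50+67 = 117 > 100
    N9: 100+67 = 167 > 130
Round 3 — N27, N9 snap.
  N27 sheds 117 kN to N19, N6: 58 each (1 lost).
    N19: 110+58 = 168 > 140
    N6: 90+58 = 148 ≤ 160
  N9 sheds 167 kN to N1, N16, N19: 55 each (2 lost).
    N1: 70+55 = 125 ≤ 150
    N16: 117+55 = 172 > 140
    N19: 168+55 = 223 > 140
Round 4 — N16, N19 snap.
  N16 sheds 172 kN to N1, N6: 86 each.
    N1: 125+86 = 211 > 150
    N6: 148+86 = 234 > 160
  N19 sheds 223 kN to N1, N13, N6: 74 each (1 lost).
    N1: 211+74 = 285 > 150
    N13: 97+74 = 171 > 100
    N6: 234+74 = 308 > 160
Round 5 — N1, N13, N6 snap.
  N1 sheds 285 kN: no online neighbours, lost.
  N13 sheds 171 kN: no online neighbours, lost.
  N6 sheds 308 kN: no online neighbours, lost.
No further breaks.

yes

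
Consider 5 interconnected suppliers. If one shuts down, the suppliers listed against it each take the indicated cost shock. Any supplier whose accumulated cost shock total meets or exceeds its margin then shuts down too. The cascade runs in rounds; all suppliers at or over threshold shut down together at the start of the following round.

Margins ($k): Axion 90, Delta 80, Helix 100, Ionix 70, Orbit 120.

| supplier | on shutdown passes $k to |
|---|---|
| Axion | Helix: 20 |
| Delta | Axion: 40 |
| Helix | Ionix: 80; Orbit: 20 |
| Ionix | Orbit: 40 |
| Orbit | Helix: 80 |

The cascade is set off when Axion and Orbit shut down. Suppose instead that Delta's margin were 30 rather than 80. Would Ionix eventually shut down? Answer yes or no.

yes

With Delta's margin at 30:
Round 1 — Axion, Orbit shut down (initial).
  Helix: +20+80 → 100 ≥ 100
Round 2 — Helix shuts down.
  Ionix: +80 → 80 ≥ 70
Round 3 — Ionix shuts down.
No further shutdowns.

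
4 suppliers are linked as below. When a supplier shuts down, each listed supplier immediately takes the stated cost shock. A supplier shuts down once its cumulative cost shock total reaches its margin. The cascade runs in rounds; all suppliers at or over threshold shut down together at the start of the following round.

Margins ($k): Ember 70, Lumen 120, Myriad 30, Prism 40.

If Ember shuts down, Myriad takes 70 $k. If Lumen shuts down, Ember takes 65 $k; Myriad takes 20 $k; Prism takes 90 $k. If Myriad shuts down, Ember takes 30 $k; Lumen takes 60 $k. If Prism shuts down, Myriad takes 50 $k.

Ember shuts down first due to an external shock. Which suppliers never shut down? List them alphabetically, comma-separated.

Round 1 — Ember shuts down (initial).
  Myriad: +70 → 70 ≥ 30
Round 2 — Myriad shuts down.
  Lumen: +60 → 60 < 120
No further shutdowns.

Lumen, Prism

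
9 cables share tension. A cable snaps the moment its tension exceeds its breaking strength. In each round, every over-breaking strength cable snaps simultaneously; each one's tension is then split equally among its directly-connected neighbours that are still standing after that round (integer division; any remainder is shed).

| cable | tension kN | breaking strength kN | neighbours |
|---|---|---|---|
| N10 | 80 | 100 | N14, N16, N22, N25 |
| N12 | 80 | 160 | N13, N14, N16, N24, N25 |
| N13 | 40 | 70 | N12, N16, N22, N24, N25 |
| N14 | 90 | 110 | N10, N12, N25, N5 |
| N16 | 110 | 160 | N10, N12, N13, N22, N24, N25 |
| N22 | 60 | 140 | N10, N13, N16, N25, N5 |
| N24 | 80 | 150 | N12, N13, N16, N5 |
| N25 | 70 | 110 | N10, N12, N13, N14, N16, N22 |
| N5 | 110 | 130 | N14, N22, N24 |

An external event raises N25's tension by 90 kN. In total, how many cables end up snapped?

Round 1 — N25 at 160 > 110. N25 snaps.
  N25 sheds 160 kN to N10, N12, N13, N14, N16, N22: 26 each (4 lost).
    N10: 80+26 = 106 > 100
    N12: 80+26 = 106 ≤ 160
    N13: 40+26 = 66 ≤ 70
    N14: 90+26 = 116 > 110
    N16: 110+26 = 136 ≤ 160
    N22: 60+26 = 86 ≤ 140
Round 2 — N10, N14 snap.
  N10 sheds 106 kN to N16, N22: 53 each.
    N16: 136+53 = 189 > 160
    N22: 86+53 = 139 ≤ 140
  N14 sheds 116 kN to N12, N5: 58 each.
    N12: 106+58 = 164 > 160
    N5: 110+58 = 168 > 130
Round 3 — N12, N16, N5 snap.
  N12 sheds 164 kN to N13, N24: 82 each.
    N13: 66+82 = 148 > 70
    N24: 80+82 = 162 > 150
  N16 sheds 189 kN to N13, N22, N24: 63 each.
    N13: 148+63 = 211 > 70
    N22: 139+63 = 202 > 140
    N24: 162+63 = 225 > 150
  N5 sheds 168 kN to N22, N24: 84 each.
    N22: 202+84 = 286 > 140
    N24: 225+84 = 309 > 150
Round 4 — N13, N22, N24 snap.
  N13 sheds 211 kN: no online neighbours, lost.
  N22 sheds 286 kN: no online neighbours, lost.
  N24 sheds 309 kN: no online neighbours, lost.
No further breaks.

9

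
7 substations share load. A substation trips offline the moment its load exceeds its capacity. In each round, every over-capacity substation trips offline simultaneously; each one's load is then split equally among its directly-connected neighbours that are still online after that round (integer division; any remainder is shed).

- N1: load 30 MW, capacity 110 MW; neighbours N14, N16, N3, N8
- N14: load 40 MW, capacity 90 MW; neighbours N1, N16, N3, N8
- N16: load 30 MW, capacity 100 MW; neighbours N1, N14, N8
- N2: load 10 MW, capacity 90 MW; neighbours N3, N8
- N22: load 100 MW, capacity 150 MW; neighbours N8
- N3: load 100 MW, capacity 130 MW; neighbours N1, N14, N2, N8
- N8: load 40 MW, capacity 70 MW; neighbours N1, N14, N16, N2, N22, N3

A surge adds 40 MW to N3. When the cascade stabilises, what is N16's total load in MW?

45

Round 1 — N3 at 140 > 130. N3 trips offline.
  N3 sheds 140 MW to N1, N14, N2, N8: 35 each.
    N1: 30+35 = 65 ≤ 110
    N14: 40+35 = 75 ≤ 90
    N2: 10+35 = 45 ≤ 90
    N8: 40+35 = 75 > 70
Round 2 — N8 trips offline.
  N8 sheds 75 MW to N1, N14, N16, N2, N22: 15 each.
    N1: 65+15 = 80 ≤ 110
    N14: 75+15 = 90 ≤ 90
    N16: 30+15 = 45 ≤ 100
    N2: 45+15 = 60 ≤ 90
    N22: 100+15 = 115 ≤ 150
No further trips.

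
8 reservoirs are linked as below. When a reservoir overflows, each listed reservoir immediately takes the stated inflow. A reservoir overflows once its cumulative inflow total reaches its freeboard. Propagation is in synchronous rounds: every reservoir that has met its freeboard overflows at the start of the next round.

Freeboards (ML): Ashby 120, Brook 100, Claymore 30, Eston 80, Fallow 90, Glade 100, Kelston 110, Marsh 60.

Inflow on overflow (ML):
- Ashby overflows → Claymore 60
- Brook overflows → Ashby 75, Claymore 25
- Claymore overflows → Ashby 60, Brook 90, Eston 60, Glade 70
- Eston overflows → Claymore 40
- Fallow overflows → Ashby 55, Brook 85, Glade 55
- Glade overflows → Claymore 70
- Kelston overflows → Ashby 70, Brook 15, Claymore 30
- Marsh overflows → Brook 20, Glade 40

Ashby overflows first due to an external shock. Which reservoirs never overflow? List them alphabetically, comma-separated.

Round 1 — Ashby overflows (initial).
  Claymore: +60 → 60 ≥ 30
Round 2 — Claymore overflows.
  Brook: +90 → 90 < 100
  Eston: +60 → 60 < 80
  Glade: +70 → 70 < 100
No further overflows.

Brook, Eston, Fallow, Glade, Kelston, Marsh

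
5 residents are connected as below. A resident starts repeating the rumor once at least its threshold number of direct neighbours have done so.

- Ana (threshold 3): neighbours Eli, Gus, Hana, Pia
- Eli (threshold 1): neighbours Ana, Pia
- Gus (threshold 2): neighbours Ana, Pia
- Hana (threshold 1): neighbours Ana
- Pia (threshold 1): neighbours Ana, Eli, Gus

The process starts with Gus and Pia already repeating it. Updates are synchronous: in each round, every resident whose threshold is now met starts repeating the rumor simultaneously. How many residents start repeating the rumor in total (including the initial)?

5

Round 1 — Gus, Pia start repeating the rumor (initial).
Round 2 — checking thresholds:
  Ana: 2 of 4 neighbours < 3, not yet.
  Eli: 1 of 2 neighbours ≥ 1, starts repeating the rumor.
Round 3 — checking thresholds:
  Ana: 3 of 4 neighbours ≥ 3, starts repeating the rumor.
Round 4 — checking thresholds:
  Hana: 1 of 1 neighbours ≥ 1, starts repeating the rumor.
Round 5 — no new spreads; cascade stops.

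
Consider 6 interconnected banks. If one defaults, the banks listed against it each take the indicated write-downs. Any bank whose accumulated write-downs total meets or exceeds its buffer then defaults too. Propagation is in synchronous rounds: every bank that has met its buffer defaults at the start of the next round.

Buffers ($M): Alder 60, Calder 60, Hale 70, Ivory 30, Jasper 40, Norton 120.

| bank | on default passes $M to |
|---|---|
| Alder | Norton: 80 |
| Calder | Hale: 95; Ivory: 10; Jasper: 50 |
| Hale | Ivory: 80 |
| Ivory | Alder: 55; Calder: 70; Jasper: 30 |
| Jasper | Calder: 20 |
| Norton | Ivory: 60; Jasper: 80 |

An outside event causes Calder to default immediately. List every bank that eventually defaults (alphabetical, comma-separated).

Calder, Hale, Ivory, Jasper

Round 1 — Calder defaults (initial).
  Hale: +95 → 95 ≥ 70
  Ivory: +10 → 10 < 30
  Jasper: +50 → 50 ≥ 40
Round 2 — Hale, Jasper default.
  Ivory: +80 → 90 ≥ 30
Round 3 — Ivory defaults.
  Alder: +55 → 55 < 60
No further defaults.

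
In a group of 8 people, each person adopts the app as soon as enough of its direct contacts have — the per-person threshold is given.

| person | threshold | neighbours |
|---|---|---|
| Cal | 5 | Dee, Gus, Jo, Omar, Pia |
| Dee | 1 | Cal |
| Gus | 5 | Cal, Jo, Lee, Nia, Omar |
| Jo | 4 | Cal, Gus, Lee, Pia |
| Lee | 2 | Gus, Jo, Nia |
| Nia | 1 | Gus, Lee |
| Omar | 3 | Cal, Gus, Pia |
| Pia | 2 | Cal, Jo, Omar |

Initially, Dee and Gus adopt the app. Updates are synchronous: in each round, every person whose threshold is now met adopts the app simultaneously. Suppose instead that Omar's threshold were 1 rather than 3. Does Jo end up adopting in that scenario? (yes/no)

no

With Omar's threshold at 1:
Round 1 — Dee, Gus adopt the app (initial).
Round 2 — checking thresholds:
  Cal: 2 of 5 neighbours < 5, not yet.
  Jo: 1 of 4 neighbours < 4, not yet.
  Lee: 1 of 3 neighbours < 2, not yet.
  Nia: 1 of 2 neighbours ≥ 1, adopts the app.
  Omar: 1 of 3 neighbours ≥ 1, adopts the app.
Round 3 — checking thresholds:
  Cal: 3 of 5 neighbours < 5, not yet.
  Jo: 1 of 4 neighbours < 4, not yet.
  Lee: 2 of 3 neighbours ≥ 2, adopts the app.
  Pia: 1 of 3 neighbours < 2, not yet.
Round 4 — no new adoptions; cascade stops.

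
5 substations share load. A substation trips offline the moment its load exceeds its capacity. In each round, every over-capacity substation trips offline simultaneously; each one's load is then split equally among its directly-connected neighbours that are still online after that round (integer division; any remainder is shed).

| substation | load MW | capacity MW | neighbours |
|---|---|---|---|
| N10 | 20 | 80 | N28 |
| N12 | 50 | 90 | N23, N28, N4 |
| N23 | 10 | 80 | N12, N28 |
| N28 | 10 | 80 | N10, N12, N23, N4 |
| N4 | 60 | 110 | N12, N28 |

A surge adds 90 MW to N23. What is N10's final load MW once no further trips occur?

75

Round 1 — N23 at 100 > 80. N23 trips offline.
  N23 sheds 100 MW to N12, N28: 50 each.
    N12: 50+50 = 100 > 90
    N28: 10+50 = 60 ≤ 80
Round 2 — N12 trips offline.
  N12 sheds 100 MW to N28, N4: 50 each.
    N28: 60+50 = 110 > 80
    N4: 60+50 = 110 ≤ 110
Round 3 — N28 trips offline.
  N28 sheds 110 MW to N10, N4: 55 each.
    N10: 20+55 = 75 ≤ 80
    N4: 110+55 = 165 > 110
Round 4 — N4 trips offline.
  N4 sheds 165 MW: no online neighbours, lost.
No further trips.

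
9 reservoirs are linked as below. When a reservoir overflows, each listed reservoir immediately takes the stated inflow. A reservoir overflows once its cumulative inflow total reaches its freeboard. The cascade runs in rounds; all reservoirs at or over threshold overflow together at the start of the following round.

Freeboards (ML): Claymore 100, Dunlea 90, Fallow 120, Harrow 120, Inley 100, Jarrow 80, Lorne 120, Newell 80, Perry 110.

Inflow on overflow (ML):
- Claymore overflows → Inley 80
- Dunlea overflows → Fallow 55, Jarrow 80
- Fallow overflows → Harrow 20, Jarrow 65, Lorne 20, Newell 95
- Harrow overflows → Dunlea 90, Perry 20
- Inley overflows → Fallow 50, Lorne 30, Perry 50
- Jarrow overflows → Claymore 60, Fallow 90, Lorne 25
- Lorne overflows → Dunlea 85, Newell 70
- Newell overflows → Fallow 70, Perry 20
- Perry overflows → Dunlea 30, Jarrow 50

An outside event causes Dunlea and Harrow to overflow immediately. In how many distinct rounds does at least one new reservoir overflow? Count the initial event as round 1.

4

Round 1 — Dunlea, Harrow overflow (initial).
  Fallow: +55 → 55 < 120
  Jarrow: +80 → 80 ≥ 80
  Perry: +20 → 20 < 110
Round 2 — Jarrow overflows.
  Claymore: +60 → 60 < 100
  Fallow: +90 → 145 ≥ 120
  Lorne: +25 → 25 < 120
Round 3 — Fallow overflows.
  Lorne: +20 → 45 < 120
  Newell: +95 → 95 ≥ 80
Round 4 — Newell overflows.
  Perry: +20 → 40 < 110
No further overflows.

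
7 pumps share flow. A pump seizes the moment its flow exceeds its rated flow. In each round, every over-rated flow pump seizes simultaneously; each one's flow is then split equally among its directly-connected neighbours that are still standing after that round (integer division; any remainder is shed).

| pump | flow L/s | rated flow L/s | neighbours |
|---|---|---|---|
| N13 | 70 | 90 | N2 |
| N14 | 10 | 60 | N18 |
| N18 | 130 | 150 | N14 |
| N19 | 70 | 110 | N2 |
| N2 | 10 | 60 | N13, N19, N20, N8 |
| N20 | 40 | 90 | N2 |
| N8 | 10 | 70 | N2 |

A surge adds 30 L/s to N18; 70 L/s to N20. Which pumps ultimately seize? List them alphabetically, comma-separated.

Round 1 — N18 at 160 > 150; N20 at 110 > 90. N18, N20 seize.
  N18 sheds 160 L/s to N14: 160 each.
    N14: 10+160 = 170 > 60
  N20 sheds 110 L/s to N2: 110 each.
    N2: 10+110 = 120 > 60
Round 2 — N14, N2 seize.
  N14 sheds 170 L/s: no online neighbours, lost.
  N2 sheds 120 L/s to N13, N19, N8: 40 each.
    N13: 70+40 = 110 > 90
    N19: 70+40 = 110 ≤ 110
    N8: 10+40 = 50 ≤ 70
Round 3 — N13 seizes.
  N13 sheds 110 L/s: no online neighbours, lost.
No further seizures.

N13, N14, N18, N2, N20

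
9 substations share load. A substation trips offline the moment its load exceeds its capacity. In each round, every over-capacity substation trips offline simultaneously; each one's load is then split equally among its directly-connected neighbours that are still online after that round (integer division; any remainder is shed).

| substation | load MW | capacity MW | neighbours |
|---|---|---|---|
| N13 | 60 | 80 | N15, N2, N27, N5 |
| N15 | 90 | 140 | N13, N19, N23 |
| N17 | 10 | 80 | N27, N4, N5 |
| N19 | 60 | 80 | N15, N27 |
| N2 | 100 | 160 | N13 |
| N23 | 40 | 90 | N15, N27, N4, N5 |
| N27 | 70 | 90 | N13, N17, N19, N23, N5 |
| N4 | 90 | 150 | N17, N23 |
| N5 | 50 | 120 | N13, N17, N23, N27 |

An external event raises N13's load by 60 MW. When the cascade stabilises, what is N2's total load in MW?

Round 1 — N13 at 120 > 80. N13 trips offline.
  N13 sheds 120 MW to N15, N2, N27, N5: 30 each.
    N15: 90+30 = 120 ≤ 140
    N2: 100+30 = 130 ≤ 160
    N27: 70+30 = 100 > 90
    N5: 50+30 = 80 ≤ 120
Round 2 — N27 trips offline.
  N27 sheds 100 MW to N17, N19, N23, N5: 25 each.
    N17: 10+25 = 35 ≤ 80
    N19: 60+25 = 85 > 80
    N23: 40+25 = 65 ≤ 90
    N5: 80+25 = 105 ≤ 120
Round 3 — N19 trips offline.
  N19 sheds 85 MW to N15: 85 each.
    N15: 120+85 = 205 > 140
Round 4 — N15 trips offline.
  N15 sheds 205 MW to N23: 205 each.
    N23: 65+205 = 270 > 90
Round 5 — N23 trips offline.
  N23 sheds 270 MW to N4, N5: 135 each.
    N4: 90+135 = 225 > 150
    N5: 105+135 = 240 > 120
Round 6 — N4, N5 trip offline.
  N4 sheds 225 MW to N17: 225 each.
    N17: 35+225 = 260 > 80
  N5 sheds 240 MW to N17: 240 each.
    N17: 260+240 = 500 > 80
Round 7 — N17 trips offline.
  N17 sheds 500 MW: no online neighbours, lost.
No further trips.

130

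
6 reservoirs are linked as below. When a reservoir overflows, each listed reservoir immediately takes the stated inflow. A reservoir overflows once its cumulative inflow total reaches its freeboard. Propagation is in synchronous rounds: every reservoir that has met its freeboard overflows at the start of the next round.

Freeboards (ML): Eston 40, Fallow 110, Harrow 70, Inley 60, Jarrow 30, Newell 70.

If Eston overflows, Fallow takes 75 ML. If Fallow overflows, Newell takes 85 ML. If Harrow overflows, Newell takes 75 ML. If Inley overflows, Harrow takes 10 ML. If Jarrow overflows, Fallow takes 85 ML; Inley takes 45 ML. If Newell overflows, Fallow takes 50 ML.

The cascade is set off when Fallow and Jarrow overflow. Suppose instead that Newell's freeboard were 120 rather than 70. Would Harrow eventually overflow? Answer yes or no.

With Newell's freeboard at 120:
Round 1 — Fallow, Jarrow overflow (initial).
  Inley: +45 → 45 < 60
  Newell: +85 → 85 < 120
No further overflows.

no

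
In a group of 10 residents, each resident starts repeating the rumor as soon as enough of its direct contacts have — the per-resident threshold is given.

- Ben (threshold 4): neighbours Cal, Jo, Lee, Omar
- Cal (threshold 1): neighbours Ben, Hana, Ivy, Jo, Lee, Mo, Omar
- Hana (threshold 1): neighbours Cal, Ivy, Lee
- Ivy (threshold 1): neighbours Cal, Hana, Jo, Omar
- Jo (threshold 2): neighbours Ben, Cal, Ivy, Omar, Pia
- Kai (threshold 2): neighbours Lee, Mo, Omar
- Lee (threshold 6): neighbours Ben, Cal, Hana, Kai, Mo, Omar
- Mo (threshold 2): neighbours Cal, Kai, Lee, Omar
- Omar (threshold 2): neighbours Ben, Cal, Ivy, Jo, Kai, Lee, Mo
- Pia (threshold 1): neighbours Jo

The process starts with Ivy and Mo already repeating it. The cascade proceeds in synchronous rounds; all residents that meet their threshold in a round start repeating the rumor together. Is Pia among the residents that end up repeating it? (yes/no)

Round 1 — Ivy, Mo start repeating the rumor (initial).
Round 2 — checking thresholds:
  Cal: 2 of 7 neighbours ≥ 1, starts repeating the rumor.
  Hana: 1 of 3 neighbours ≥ 1, starts repeating the rumor.
  Jo: 1 of 5 neighbours < 2, holds.
  Kai: 1 of 3 neighbours < 2, holds.
  Lee: 1 of 6 neighbours < 6, holds.
  Omar: 2 of 7 neighbours ≥ 2, starts repeating the rumor.
Round 3 — checking thresholds:
  Ben: 2 of 4 neighbours < 4, holds.
  Jo: 3 of 5 neighbours ≥ 2, starts repeating the rumor.
  Kai: 2 of 3 neighbours ≥ 2, starts repeating the rumor.
  Lee: 4 of 6 neighbours < 6, holds.
Round 4 — checking thresholds:
  Ben: 3 of 4 neighbours < 4, holds.
  Lee: 5 of 6 neighbours < 6, holds.
  Pia: 1 of 1 neighbours ≥ 1, starts repeating the rumor.
Round 5 — no new spreads; cascade stops.

yes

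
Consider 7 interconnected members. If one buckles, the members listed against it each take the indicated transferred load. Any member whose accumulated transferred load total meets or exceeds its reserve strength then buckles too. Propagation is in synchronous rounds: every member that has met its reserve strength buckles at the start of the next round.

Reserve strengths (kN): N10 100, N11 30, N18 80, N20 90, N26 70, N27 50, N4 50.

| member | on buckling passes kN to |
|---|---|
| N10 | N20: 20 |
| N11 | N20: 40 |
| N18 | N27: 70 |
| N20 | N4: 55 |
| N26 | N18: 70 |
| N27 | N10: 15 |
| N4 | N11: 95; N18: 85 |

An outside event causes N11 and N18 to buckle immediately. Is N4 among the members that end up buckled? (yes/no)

no

Round 1 — N11, N18 buckle (initial).
  N20: +40 → 40 < 90
  N27: +70 → 70 ≥ 50
Round 2 — N27 buckles.
  N10: +15 → 15 < 100
No further bucklings.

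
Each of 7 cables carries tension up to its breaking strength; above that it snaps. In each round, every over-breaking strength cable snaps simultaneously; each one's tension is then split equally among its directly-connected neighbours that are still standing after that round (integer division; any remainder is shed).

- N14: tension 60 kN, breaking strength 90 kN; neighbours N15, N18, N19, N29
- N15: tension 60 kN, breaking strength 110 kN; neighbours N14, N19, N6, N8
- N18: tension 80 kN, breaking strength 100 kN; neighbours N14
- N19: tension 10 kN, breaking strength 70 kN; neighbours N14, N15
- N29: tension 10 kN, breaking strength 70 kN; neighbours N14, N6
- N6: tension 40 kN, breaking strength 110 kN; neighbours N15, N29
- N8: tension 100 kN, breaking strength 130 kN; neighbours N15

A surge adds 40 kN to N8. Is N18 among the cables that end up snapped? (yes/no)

yes

Round 1 — N8 at 140 > 130. N8 snaps.
  N8 sheds 140 kN to N15: 140 each.
    N15: 60+140 = 200 > 110
Round 2 — N15 snaps.
  N15 sheds 200 kN to N14, N19, N6: 66 each (2 lost).
    N14: 60+66 = 126 > 90
    N19: 10+66 = 76 > 70
    N6: 40+66 = 106 ≤ 110
Round 3 — N14, N19 snap.
  N14 sheds 126 kN to N18, N29: 63 each.
    N18: 80+63 = 143 > 100
    N29: 10+63 = 73 > 70
  N19 sheds 76 kN: no online neighbours, lost.
Round 4 — N18, N29 snap.
  N18 sheds 143 kN: no online neighbours, lost.
  N29 sheds 73 kN to N6: 73 each.
    N6: 106+73 = 179 > 110
Round 5 — N6 snaps.
  N6 sheds 179 kN: no online neighbours, lost.
No further breaks.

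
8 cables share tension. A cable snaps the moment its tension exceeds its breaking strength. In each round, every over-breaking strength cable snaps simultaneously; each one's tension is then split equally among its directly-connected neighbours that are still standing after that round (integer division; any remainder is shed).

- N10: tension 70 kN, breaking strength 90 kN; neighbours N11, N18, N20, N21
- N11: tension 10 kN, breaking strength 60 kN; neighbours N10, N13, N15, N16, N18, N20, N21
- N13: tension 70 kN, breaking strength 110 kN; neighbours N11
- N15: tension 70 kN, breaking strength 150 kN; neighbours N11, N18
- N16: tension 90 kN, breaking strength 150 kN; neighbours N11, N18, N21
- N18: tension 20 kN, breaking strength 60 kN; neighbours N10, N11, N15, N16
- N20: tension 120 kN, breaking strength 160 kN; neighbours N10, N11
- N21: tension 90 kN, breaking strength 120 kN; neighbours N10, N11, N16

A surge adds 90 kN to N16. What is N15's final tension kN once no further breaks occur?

Round 1 — N16 at 180 > 150. N16 snaps.
  N16 sheds 180 kN to N11, N18, N21: 60 each.
    N11: 10+60 = 70 > 60
    N18: 20+60 = 80 > 60
    N21: 90+60 = 150 > 120
Round 2 — N11, N18, N21 snap.
  N11 sheds 70 kN to N10, N13, N15, N20: 17 each (2 lost).
    N10: 70+17 = 87 ≤ 90
    N13: 70+17 = 87 ≤ 110
    N15: 70+17 = 87 ≤ 150
    N20: 120+17 = 137 ≤ 160
  N18 sheds 80 kN to N10, N15: 40 each.
    N10: 87+40 = 127 > 90
    N15: 87+40 = 127 ≤ 150
  N21 sheds 150 kN to N10: 150 each.
    N10: 127+150 = 277 > 90
Round 3 — N10 snaps.
  N10 sheds 277 kN to N20: 277 each.
    N20: 137+277 = 414 > 160
Round 4 — N20 snaps.
  N20 sheds 414 kN: no online neighbours, lost.
No further breaks.

127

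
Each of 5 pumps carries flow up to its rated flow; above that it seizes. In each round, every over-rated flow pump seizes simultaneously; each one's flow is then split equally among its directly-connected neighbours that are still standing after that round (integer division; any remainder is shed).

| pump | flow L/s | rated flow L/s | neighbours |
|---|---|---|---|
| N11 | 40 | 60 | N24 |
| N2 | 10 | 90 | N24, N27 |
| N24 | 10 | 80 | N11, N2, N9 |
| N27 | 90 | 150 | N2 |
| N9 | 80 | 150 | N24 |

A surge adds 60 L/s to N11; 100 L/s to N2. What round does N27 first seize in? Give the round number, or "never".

never

Round 1 — N11 at 100 > 60; N2 at 110 > 90. N11, N2 seize.
  N11 sheds 100 L/s to N24: 100 each.
    N24: 10+100 = 110 > 80
  N2 sheds 110 L/s to N24, N27: 55 each.
    N24: 110+55 = 165 > 80
    N27: 90+55 = 145 ≤ 150
Round 2 — N24 seizes.
  N24 sheds 165 L/s to N9: 165 each.
    N9: 80+165 = 245 > 150
Round 3 — N9 seizes.
  N9 sheds 245 L/s: no online neighbours, lost.
No further seizures.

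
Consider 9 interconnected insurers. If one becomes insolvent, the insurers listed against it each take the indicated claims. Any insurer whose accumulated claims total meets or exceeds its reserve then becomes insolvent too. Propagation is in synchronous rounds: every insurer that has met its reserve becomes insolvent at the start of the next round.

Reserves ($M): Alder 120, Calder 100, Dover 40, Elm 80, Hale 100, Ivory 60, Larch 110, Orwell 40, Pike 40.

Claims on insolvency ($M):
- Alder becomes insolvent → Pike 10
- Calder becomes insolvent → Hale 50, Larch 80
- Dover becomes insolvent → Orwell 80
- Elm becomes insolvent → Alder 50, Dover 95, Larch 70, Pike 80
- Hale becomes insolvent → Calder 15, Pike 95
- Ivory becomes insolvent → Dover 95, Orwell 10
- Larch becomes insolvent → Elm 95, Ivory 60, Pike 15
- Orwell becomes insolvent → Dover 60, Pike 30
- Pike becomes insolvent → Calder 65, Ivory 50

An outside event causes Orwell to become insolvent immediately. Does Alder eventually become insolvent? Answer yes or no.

no

Round 1 — Orwell becomes insolvent (initial).
  Dover: +60 → 60 ≥ 40
  Pike: +30 → 30 < 40
Round 2 — Dover becomes insolvent.
No further insolvencies.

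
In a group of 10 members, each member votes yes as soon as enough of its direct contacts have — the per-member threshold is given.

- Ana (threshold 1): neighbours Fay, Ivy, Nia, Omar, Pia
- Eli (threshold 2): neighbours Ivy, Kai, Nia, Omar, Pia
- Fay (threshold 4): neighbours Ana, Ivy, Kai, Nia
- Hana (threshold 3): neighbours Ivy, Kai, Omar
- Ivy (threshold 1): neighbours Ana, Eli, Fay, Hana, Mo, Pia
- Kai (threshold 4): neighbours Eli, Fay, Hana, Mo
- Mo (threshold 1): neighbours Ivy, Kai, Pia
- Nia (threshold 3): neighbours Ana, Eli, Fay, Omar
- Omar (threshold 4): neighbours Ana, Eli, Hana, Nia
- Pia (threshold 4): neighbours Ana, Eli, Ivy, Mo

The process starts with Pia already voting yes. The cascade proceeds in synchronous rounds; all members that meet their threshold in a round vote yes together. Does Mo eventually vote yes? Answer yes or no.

yes

Round 1 — Pia votes yes (initial).
Round 2 — checking thresholds:
  Ana: 1 of 5 neighbours ≥ 1, votes yes.
  Eli: 1 of 5 neighbours < 2, below threshold.
  Ivy: 1 of 6 neighbours ≥ 1, votes yes.
  Mo: 1 of 3 neighbours ≥ 1, votes yes.
Round 3 — checking thresholds:
  Eli: 2 of 5 neighbours ≥ 2, votes yes.
  Fay: 2 of 4 neighbours < 4, below threshold.
  Hana: 1 of 3 neighbours < 3, below threshold.
  Kai: 1 of 4 neighbours < 4, below threshold.
  Nia: 1 of 4 neighbours < 3, below threshold.
  Omar: 1 of 4 neighbours < 4, below threshold.
Round 4 — no new yes votes; cascade stops.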